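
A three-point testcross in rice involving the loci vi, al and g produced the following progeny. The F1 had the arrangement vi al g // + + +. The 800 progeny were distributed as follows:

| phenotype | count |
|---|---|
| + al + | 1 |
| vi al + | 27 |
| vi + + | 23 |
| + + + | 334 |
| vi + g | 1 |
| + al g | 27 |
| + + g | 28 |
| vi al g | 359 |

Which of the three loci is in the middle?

al

The two rarest classes, vi + g and + al +, are the double crossovers. Comparing them with the parentals, only the al allele has switched, so al is the middle locus and the order is vi – al – g.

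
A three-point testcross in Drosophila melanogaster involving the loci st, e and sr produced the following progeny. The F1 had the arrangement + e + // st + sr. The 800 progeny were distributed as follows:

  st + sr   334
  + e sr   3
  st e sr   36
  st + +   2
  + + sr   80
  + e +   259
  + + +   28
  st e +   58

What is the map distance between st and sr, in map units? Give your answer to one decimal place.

17.9 map units

The two rarest classes, + e sr and st + +, are the double crossovers. Comparing them with the parentals, only the sr allele has switched, so sr is the middle locus and the order is st – sr – e.
Crossovers in the st–sr interval produce the single-crossover classes st e + and + + sr (58 + 80 = 138) plus the double crossovers (5).
RF(st–sr) = (138 + 5) / 800 = 143/800 = 0.1787 → 17.9 map units.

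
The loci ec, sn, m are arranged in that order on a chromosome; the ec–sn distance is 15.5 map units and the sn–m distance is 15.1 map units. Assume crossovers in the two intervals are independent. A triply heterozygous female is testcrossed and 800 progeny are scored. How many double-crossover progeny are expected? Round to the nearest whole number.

19

Map distances give recombination frequencies of 0.155 and 0.151 for the two intervals.
With no interference, expected double-crossover frequency = 0.155 × 0.151 = 0.02340.
Expected number = 0.02340 × 800 = 18.72 ≈ 19.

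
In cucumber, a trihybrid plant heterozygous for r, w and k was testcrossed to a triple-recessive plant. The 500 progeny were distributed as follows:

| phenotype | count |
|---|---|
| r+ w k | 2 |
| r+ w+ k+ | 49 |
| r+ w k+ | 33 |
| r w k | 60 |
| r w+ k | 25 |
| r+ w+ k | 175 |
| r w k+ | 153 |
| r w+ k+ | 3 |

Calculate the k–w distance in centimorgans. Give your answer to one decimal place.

22.8 centimorgans

The two most frequent reciprocal classes, r+ w+ k and r w k+, are the parental types, so the F1 was r+ w+ k / r w k+.
The two rarest classes, r+ w k and r w+ k+, are the double crossovers. Comparing them with the parentals, only the w allele has switched, so w is the middle locus and the order is k – w – r.
Crossovers in the k–w interval produce the single-crossover classes r+ w+ k+ and r w k (49 + 60 = 109) plus the double crossovers (5).
RF(k–w) = (109 + 5) / 500 = 114/500 = 0.2280 → 22.8 centimorgans.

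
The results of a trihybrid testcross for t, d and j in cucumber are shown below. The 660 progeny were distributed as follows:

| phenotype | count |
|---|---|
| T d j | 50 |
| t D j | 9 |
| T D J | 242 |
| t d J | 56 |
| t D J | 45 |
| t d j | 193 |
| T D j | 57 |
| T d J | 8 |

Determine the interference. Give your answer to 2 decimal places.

0.23

The two most frequent reciprocal classes, t d j and T D J, are the parental types, so the F1 was t d j / T D J.
The two rarest classes, t D j and T d J, are the double crossovers. Comparing them with the parentals, only the d allele has switched, so d is the middle locus and the order is j – d – t.
j–d: (113 + 17)/660 = 0.1970; d–t: (95 + 17)/660 = 0.1697.
Expected DCO frequency = 0.1970 × 0.1697 ≈ 0.03343; observed = 17/660 ≈ 0.02576.
Coefficient of coincidence = 0.02576/0.03343 ≈ 0.77; interference = 1 − 0.77 = 0.23.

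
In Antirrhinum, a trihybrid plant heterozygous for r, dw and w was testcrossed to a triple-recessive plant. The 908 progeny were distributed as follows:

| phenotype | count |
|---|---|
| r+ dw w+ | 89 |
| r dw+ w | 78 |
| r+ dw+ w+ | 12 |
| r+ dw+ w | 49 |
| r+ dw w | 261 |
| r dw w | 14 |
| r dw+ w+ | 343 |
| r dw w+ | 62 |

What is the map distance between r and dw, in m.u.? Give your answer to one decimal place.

The two most frequent reciprocal classes, r+ dw w and r dw+ w+, are the parental types, so the F1 was r+ dw w / r dw+ w+.
The two rarest classes, r dw w and r+ dw+ w+, are the double crossovers. Comparing them with the parentals, only the r allele has switched, so r is the middle locus and the order is dw – r – w.
Crossovers in the dw–r interval produce the single-crossover classes r+ dw+ w and r dw w+ (49 + 62 = 111) plus the double crossovers (26).
RF(dw–r) = (111 + 26) / 908 = 137/908 = 0.1509 → 15.1 m.u.

15.1 m.u.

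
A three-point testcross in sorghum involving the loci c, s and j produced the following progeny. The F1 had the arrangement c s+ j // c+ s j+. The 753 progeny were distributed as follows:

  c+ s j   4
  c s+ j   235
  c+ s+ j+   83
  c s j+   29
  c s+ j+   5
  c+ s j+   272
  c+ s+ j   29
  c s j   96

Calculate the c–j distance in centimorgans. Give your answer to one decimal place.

8.9 centimorgans

The two rarest classes, c s+ j+ and c+ s j, are the double crossovers. Comparing them with the parentals, only the j allele has switched, so j is the middle locus and the order is s – j – c.
Crossovers in the j–c interval produce the single-crossover classes c+ s+ j and c s j+ (29 + 29 = 58) plus the double crossovers (9).
RF(j–c) = (58 + 9) / 753 = 67/753 = 0.0890 → 8.9 centimorgans.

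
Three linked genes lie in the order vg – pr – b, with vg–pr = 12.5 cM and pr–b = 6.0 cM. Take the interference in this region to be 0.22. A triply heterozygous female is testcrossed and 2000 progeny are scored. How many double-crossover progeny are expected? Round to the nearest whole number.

12

Map distances give recombination frequencies of 0.125 and 0.060 for the two intervals.
With interference 0.22 (so coincidence = 0.78), expected double-crossover frequency = 0.125 × 0.060 × 0.78 = 0.00585.
Expected number = 0.00585 × 2000 = 11.70 ≈ 12.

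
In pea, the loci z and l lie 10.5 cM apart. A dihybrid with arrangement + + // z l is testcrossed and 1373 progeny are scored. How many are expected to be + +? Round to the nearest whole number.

614

A map distance of 10.5 cM corresponds to a recombination frequency of 0.105.
The F1 is + + / z l, so + + is a parental gamete class with expected frequency (1 − r)/2 = 0.895/2 = 0.4475.
Expected number = 0.4475 × 1373 = 614.42 ≈ 614.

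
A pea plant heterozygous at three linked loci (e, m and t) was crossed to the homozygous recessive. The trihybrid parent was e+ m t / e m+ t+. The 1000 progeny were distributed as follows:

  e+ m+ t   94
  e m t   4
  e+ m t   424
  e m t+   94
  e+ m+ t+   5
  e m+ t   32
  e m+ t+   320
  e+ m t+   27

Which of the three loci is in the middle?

e

The two rarest classes, e m t and e+ m+ t+, are the double crossovers. Comparing them with the parentals, only the e allele has switched, so e is the middle locus and the order is m – e – t.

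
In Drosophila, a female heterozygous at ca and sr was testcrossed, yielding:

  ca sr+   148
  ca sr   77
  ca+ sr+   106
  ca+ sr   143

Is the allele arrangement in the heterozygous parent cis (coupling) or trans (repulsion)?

trans

The two most frequent classes are ca+ sr (143) and ca sr+ (148); these are the parental (non-recombinant) types.
So the F1 carried ca+ sr on one chromosome and ca sr+ on the other — the recessive alleles are on opposite chromosomes (trans / repulsion).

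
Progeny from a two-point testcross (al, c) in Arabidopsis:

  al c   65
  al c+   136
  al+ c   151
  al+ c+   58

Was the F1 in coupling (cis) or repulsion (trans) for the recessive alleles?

trans

The two most frequent classes are al+ c (151) and al c+ (136); these are the parental (non-recombinant) types.
So the F1 carried al+ c on one chromosome and al c+ on the other — the recessive alleles are on opposite chromosomes (trans / repulsion).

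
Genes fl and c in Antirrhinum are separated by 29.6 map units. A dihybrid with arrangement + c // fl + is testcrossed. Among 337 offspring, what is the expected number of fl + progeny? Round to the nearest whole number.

A map distance of 29.6 map units corresponds to a recombination frequency of 0.296.
The F1 is + c / fl +, so fl + is a parental gamete class with expected frequency (1 − r)/2 = 0.704/2 = 0.3520.
Expected number = 0.3520 × 337 = 118.62 ≈ 119.

119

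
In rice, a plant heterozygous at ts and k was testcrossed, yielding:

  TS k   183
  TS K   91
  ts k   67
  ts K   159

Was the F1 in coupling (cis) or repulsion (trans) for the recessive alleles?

trans

The two most frequent classes are TS k (183) and ts K (159); these are the parental (non-recombinant) types.
So the F1 carried TS k on one chromosome and ts K on the other — the recessive alleles are on opposite chromosomes (trans / repulsion).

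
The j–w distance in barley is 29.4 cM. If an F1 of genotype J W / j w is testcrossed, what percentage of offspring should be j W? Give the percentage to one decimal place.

14.7%

A map distance of 29.4 cM corresponds to a recombination frequency of 0.294.
The F1 is J W / j w, so j W is a recombinant gamete class with expected frequency r/2 = 0.294/2 = 0.1470.
That is 0.1470 = 14.7% of the progeny.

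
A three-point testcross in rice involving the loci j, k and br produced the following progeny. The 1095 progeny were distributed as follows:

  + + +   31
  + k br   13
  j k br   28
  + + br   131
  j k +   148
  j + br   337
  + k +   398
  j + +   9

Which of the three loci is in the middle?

The two most frequent reciprocal classes, j + br and + k +, are the parental types, so the F1 was j + br / + k +.
The two rarest classes, j + + and + k br, are the double crossovers. Comparing them with the parentals, only the br allele has switched, so br is the middle locus and the order is k – br – j.

br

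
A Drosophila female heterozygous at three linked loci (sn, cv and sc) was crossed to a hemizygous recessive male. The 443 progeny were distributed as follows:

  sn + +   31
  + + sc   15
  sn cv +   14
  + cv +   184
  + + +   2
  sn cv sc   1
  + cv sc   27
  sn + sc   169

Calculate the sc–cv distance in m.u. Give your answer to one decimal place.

13.8 m.u.

The two most frequent reciprocal classes, sn + sc and + cv +, are the parental types, so the F1 was sn + sc / + cv +.
The two rarest classes, sn cv sc and + + +, are the double crossovers. Comparing them with the parentals, only the cv allele has switched, so cv is the middle locus and the order is sc – cv – sn.
Crossovers in the sc–cv interval produce the single-crossover classes sn + + and + cv sc (31 + 27 = 58) plus the double crossovers (3).
RF(sc–cv) = (58 + 3) / 443 = 61/443 = 0.1377 → 13.8 m.u.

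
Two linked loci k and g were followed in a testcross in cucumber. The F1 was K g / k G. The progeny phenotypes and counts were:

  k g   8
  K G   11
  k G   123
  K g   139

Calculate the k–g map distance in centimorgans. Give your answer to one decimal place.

The recombinant classes are K G and k g: 11 + 8 = 19.
Recombination frequency = 19/281 = 0.0676 ≈ 6.8%, i.e. 6.8 centimorgans.

6.8 centimorgans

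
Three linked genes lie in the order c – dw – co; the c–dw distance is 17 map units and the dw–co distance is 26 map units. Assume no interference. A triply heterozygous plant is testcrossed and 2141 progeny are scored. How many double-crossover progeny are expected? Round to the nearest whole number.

95

Map distances give recombination frequencies of 0.170 and 0.260 for the two intervals.
With no interference, expected double-crossover frequency = 0.170 × 0.260 = 0.04420.
Expected number = 0.04420 × 2141 = 94.63 ≈ 95.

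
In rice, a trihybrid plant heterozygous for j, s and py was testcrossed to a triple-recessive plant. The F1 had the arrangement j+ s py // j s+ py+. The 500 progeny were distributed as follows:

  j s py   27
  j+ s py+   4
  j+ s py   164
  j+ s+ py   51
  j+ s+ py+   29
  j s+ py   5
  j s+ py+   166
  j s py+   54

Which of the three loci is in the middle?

The two rarest classes, j+ s py+ and j s+ py, are the double crossovers. Comparing them with the parentals, only the py allele has switched, so py is the middle locus and the order is j – py – s.

py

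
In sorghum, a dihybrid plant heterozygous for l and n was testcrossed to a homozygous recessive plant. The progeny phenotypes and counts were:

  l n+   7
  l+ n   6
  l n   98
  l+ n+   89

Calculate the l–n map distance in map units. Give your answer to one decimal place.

The two most frequent classes, l+ n+ (89) and l n (98), are the parental types, so the F1 was l+ n+ / l n.
The recombinant classes are l+ n and l n+: 6 + 7 = 13.
Recombination frequency = 13/200 = 0.0650 ≈ 6.5%, i.e. 6.5 map units.

6.5 map units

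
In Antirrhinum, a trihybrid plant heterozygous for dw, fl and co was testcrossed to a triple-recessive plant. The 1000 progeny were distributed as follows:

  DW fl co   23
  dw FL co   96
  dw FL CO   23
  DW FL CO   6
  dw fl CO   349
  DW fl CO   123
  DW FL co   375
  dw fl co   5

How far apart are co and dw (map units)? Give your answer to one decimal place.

The two most frequent reciprocal classes, dw fl CO and DW FL co, are the parental types, so the F1 was dw fl CO / DW FL co.
The two rarest classes, dw fl co and DW FL CO, are the double crossovers. Comparing them with the parentals, only the co allele has switched, so co is the middle locus and the order is fl – co – dw.
Crossovers in the co–dw interval produce the single-crossover classes DW fl CO and dw FL co (123 + 96 = 219) plus the double crossovers (11).
RF(co–dw) = (219 + 11) / 1000 = 230/1000 = 0.2300 → 23.0 map units.

23.0 map units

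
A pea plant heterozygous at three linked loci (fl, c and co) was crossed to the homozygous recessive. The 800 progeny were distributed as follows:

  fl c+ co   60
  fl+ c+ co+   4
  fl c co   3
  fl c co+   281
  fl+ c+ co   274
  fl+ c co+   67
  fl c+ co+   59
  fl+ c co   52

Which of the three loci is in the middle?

The two most frequent reciprocal classes, fl c co+ and fl+ c+ co, are the parental types, so the F1 was fl c co+ / fl+ c+ co.
The two rarest classes, fl c co and fl+ c+ co+, are the double crossovers. Comparing them with the parentals, only the co allele has switched, so co is the middle locus and the order is fl – co – c.

co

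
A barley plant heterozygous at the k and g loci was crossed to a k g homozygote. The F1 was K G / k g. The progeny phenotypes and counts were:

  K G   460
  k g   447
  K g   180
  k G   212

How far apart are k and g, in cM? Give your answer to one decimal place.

30.2 cM

The recombinant classes are K g and k G: 180 + 212 = 392.
Recombination frequency = 392/1299 = 0.3018 ≈ 30.2%, i.e. 30.2 cM.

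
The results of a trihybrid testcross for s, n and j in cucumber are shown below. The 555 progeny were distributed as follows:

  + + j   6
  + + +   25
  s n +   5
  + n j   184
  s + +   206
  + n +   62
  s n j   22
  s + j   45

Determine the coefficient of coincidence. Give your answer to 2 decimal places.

0.89

The two most frequent reciprocal classes, s + + and + n j, are the parental types, so the F1 was s + + / + n j.
The two rarest classes, s n + and + + j, are the double crossovers. Comparing them with the parentals, only the n allele has switched, so n is the middle locus and the order is j – n – s.
j–n: (107 + 11)/555 = 0.2126; n–s: (47 + 11)/555 = 0.1045.
Expected DCO frequency = 0.2126 × 0.1045 ≈ 0.02222; observed = 11/555 ≈ 0.01982.
Coefficient of coincidence = 0.01982/0.02222 ≈ 0.89.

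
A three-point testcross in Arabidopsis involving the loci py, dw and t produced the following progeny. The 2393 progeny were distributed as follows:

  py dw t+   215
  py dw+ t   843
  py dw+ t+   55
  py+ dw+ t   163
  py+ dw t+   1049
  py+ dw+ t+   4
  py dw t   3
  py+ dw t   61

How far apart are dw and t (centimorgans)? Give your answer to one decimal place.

The two most frequent reciprocal classes, py+ dw t+ and py dw+ t, are the parental types, so the F1 was py+ dw t+ / py dw+ t.
The two rarest classes, py+ dw+ t+ and py dw t, are the double crossovers. Comparing them with the parentals, only the dw allele has switched, so dw is the middle locus and the order is t – dw – py.
Crossovers in the t–dw interval produce the single-crossover classes py+ dw t and py dw+ t+ (61 + 55 = 116) plus the double crossovers (7).
RF(t–dw) = (116 + 7) / 2393 = 123/2393 = 0.0514 → 5.1 centimorgans.

5.1 centimorgans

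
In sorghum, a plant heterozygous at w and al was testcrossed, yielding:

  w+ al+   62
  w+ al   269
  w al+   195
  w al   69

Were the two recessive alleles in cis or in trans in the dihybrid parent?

The two most frequent classes are w+ al (269) and w al+ (195); these are the parental (non-recombinant) types.
So the F1 carried w+ al on one chromosome and w al+ on the other — the recessive alleles are on opposite chromosomes (trans / repulsion).

trans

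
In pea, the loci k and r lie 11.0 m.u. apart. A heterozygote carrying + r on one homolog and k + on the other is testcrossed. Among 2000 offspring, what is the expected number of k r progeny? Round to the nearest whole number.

110

A map distance of 11.0 m.u. corresponds to a recombination frequency of 0.110.
The F1 is + r / k +, so k r is a recombinant gamete class with expected frequency r/2 = 0.110/2 = 0.0550.
Expected number = 0.0550 × 2000 = 110.00 ≈ 110.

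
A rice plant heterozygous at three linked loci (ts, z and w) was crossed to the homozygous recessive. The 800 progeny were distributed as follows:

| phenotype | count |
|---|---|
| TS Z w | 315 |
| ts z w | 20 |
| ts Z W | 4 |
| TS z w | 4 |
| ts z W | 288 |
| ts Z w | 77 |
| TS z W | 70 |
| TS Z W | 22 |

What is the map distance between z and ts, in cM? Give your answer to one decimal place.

19.4 cM

The two most frequent reciprocal classes, TS Z w and ts z W, are the parental types, so the F1 was TS Z w / ts z W.
The two rarest classes, TS z w and ts Z W, are the double crossovers. Comparing them with the parentals, only the z allele has switched, so z is the middle locus and the order is ts – z – w.
Crossovers in the ts–z interval produce the single-crossover classes ts Z w and TS z W (77 + 70 = 147) plus the double crossovers (8).
RF(ts–z) = (147 + 8) / 800 = 155/800 = 0.1938 → 19.4 cM.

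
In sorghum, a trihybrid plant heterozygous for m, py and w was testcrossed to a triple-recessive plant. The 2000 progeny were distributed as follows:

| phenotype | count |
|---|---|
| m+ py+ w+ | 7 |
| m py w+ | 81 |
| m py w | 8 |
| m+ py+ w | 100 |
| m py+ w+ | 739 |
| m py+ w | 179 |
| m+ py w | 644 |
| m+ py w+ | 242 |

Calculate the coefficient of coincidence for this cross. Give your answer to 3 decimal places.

0.351

The two most frequent reciprocal classes, m+ py w and m py+ w+, are the parental types, so the F1 was m+ py w / m py+ w+.
The two rarest classes, m py w and m+ py+ w+, are the double crossovers. Comparing them with the parentals, only the m allele has switched, so m is the middle locus and the order is py – m – w.
py–m: (181 + 15)/2000 = 0.0980; m–w: (421 + 15)/2000 = 0.2180.
Expected DCO frequency = 0.0980 × 0.2180 ≈ 0.02136; observed = 15/2000 ≈ 0.00750.
Coefficient of coincidence = 0.00750/0.02136 ≈ 0.351.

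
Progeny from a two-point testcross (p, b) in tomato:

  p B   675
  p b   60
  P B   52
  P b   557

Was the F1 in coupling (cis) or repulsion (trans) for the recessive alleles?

trans

The two most frequent classes are P b (557) and p B (675); these are the parental (non-recombinant) types.
So the F1 carried P b on one chromosome and p B on the other — the recessive alleles are on opposite chromosomes (trans / repulsion).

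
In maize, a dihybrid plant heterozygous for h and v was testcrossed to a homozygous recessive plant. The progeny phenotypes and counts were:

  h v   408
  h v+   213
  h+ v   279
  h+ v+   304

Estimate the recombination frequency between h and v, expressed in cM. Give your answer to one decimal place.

40.9 cM

The two most frequent classes, h+ v+ (304) and h v (408), are the parental types, so the F1 was h+ v+ / h v.
The recombinant classes are h+ v and h v+: 279 + 213 = 492.
Recombination frequency = 492/1204 = 0.4086 ≈ 40.9%, i.e. 40.9 cM.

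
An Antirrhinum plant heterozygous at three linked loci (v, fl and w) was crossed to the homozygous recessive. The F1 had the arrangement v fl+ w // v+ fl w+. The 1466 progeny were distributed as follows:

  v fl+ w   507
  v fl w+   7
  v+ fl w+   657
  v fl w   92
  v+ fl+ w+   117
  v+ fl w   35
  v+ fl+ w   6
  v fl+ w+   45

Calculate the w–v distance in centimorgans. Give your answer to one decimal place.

6.3 centimorgans

The two rarest classes, v+ fl+ w and v fl w+, are the double crossovers. Comparing them with the parentals, only the v allele has switched, so v is the middle locus and the order is w – v – fl.
Crossovers in the w–v interval produce the single-crossover classes v fl+ w+ and v+ fl w (45 + 35 = 80) plus the double crossovers (13).
RF(w–v) = (80 + 13) / 1466 = 93/1466 = 0.0634 → 6.3 centimorgans.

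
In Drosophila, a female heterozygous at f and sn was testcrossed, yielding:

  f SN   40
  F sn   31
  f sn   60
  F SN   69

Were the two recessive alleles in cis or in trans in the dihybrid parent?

The two most frequent classes are F SN (69) and f sn (60); these are the parental (non-recombinant) types.
So the F1 carried F SN on one chromosome and f sn on the other — the recessive alleles are on the same chromosome (cis / coupling).

cis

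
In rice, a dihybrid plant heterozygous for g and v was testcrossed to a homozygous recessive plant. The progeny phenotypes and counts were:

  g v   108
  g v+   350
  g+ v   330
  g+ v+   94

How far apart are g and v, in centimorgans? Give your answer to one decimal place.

22.9 centimorgans

The two most frequent classes, g+ v (330) and g v+ (350), are the parental types, so the F1 was g+ v / g v+.
The recombinant classes are g+ v+ and g v: 94 + 108 = 202.
Recombination frequency = 202/882 = 0.2290 ≈ 22.9%, i.e. 22.9 centimorgans.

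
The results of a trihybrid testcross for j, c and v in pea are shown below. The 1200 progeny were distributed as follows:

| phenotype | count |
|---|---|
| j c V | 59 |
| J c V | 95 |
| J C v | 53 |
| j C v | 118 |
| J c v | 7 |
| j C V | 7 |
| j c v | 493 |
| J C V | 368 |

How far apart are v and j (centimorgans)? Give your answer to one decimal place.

The two most frequent reciprocal classes, J C V and j c v, are the parental types, so the F1 was J C V / j c v.
The two rarest classes, j C V and J c v, are the double crossovers. Comparing them with the parentals, only the j allele has switched, so j is the middle locus and the order is v – j – c.
Crossovers in the v–j interval produce the single-crossover classes J C v and j c V (53 + 59 = 112) plus the double crossovers (14).
RF(v–j) = (112 + 14) / 1200 = 126/1200 = 0.1050 → 10.5 centimorgans.

10.5 centimorgans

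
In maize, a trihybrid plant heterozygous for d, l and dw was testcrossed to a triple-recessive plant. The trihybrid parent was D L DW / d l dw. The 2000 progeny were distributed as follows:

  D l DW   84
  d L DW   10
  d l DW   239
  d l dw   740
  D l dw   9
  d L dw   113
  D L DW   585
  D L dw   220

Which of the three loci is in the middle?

d

The two rarest classes, d L DW and D l dw, are the double crossovers. Comparing them with the parentals, only the d allele has switched, so d is the middle locus and the order is dw – d – l.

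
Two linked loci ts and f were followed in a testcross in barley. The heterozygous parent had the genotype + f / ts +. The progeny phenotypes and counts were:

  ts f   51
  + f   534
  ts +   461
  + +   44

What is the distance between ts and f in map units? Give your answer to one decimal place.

8.7 map units

The recombinant classes are + + and ts f: 44 + 51 = 95.
Recombination frequency = 95/1090 = 0.0872 ≈ 8.7%, i.e. 8.7 map units.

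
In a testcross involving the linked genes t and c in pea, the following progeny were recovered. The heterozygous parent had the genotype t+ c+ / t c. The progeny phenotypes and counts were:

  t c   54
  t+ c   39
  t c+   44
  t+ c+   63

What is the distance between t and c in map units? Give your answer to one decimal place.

The recombinant classes are t+ c and t c+: 39 + 44 = 83.
Recombination frequency = 83/200 = 0.4150 ≈ 41.5%, i.e. 41.5 map units.

41.5 map units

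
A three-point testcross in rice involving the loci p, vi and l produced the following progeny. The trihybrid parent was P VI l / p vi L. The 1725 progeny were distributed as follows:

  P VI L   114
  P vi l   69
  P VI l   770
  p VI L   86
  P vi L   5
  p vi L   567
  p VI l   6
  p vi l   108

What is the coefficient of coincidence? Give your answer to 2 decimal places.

0.49

The two rarest classes, p VI l and P vi L, are the double crossovers. Comparing them with the parentals, only the p allele has switched, so p is the middle locus and the order is l – p – vi.
l–p: (222 + 11)/1725 = 0.1351; p–vi: (155 + 11)/1725 = 0.0962.
Expected DCO frequency = 0.1351 × 0.0962 ≈ 0.01300; observed = 11/1725 ≈ 0.00638.
Coefficient of coincidence = 0.00638/0.01300 ≈ 0.49.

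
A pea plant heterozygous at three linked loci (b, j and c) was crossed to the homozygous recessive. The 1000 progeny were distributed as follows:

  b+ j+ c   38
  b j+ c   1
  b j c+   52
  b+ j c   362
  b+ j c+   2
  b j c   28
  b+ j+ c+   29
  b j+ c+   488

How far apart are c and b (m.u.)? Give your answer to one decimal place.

6.0 m.u.

The two most frequent reciprocal classes, b+ j c and b j+ c+, are the parental types, so the F1 was b+ j c / b j+ c+.
The two rarest classes, b+ j c+ and b j+ c, are the double crossovers. Comparing them with the parentals, only the c allele has switched, so c is the middle locus and the order is j – c – b.
Crossovers in the c–b interval produce the single-crossover classes b j c and b+ j+ c+ (28 + 29 = 57) plus the double crossovers (3).
RF(c–b) = (57 + 3) / 1000 = 60/1000 = 0.0600 → 6.0 m.u.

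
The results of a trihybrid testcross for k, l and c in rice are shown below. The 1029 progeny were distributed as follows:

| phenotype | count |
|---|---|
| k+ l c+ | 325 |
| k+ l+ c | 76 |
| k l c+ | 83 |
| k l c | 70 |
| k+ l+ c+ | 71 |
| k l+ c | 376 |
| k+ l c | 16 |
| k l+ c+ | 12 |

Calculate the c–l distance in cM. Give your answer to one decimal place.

The two most frequent reciprocal classes, k l+ c and k+ l c+, are the parental types, so the F1 was k l+ c / k+ l c+.
The two rarest classes, k l+ c+ and k+ l c, are the double crossovers. Comparing them with the parentals, only the c allele has switched, so c is the middle locus and the order is l – c – k.
Crossovers in the l–c interval produce the single-crossover classes k l c and k+ l+ c+ (70 + 71 = 141) plus the double crossovers (28).
RF(l–c) = (141 + 28) / 1029 = 169/1029 = 0.1642 → 16.4 cM.

16.4 cM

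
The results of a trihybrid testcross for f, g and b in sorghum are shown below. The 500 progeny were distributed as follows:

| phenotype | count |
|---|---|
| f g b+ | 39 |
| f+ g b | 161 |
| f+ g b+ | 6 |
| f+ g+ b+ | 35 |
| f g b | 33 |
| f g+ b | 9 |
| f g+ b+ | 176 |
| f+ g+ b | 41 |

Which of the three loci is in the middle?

b

The two most frequent reciprocal classes, f+ g b and f g+ b+, are the parental types, so the F1 was f+ g b / f g+ b+.
The two rarest classes, f+ g b+ and f g+ b, are the double crossovers. Comparing them with the parentals, only the b allele has switched, so b is the middle locus and the order is f – b – g.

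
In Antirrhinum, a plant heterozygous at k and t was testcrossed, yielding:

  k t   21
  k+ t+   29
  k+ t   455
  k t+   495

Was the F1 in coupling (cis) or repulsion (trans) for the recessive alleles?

The two most frequent classes are k+ t (455) and k t+ (495); these are the parental (non-recombinant) types.
So the F1 carried k+ t on one chromosome and k t+ on the other — the recessive alleles are on opposite chromosomes (trans / repulsion).

trans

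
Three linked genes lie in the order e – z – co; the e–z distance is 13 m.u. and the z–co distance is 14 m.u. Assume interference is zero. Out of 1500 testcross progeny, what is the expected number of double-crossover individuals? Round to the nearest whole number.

Map distances give recombination frequencies of 0.130 and 0.140 for the two intervals.
With no interference, expected double-crossover frequency = 0.130 × 0.140 = 0.01820.
Expected number = 0.01820 × 1500 = 27.30 ≈ 27.

27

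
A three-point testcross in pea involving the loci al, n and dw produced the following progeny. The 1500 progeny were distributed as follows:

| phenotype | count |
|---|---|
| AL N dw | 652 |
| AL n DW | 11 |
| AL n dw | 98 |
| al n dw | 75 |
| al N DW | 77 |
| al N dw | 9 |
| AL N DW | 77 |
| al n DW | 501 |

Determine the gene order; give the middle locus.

al

The two most frequent reciprocal classes, AL N dw and al n DW, are the parental types, so the F1 was AL N dw / al n DW.
The two rarest classes, al N dw and AL n DW, are the double crossovers. Comparing them with the parentals, only the al allele has switched, so al is the middle locus and the order is dw – al – n.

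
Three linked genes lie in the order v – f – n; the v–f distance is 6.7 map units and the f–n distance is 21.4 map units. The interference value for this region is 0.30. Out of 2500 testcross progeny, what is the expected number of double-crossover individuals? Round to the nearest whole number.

25

Map distances give recombination frequencies of 0.067 and 0.214 for the two intervals.
With interference 0.30 (so coincidence = 0.70), expected double-crossover frequency = 0.067 × 0.214 × 0.70 = 0.01004.
Expected number = 0.01004 × 2500 = 25.09 ≈ 25.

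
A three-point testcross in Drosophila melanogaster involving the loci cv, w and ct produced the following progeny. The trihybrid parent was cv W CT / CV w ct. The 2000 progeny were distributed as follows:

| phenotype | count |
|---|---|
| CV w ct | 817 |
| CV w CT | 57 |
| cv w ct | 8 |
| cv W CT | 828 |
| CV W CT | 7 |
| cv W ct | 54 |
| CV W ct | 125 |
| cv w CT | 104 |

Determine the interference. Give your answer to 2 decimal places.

The two rarest classes, CV W CT and cv w ct, are the double crossovers. Comparing them with the parentals, only the cv allele has switched, so cv is the middle locus and the order is ct – cv – w.
ct–cv: (111 + 15)/2000 = 0.0630; cv–w: (229 + 15)/2000 = 0.1220.
Expected DCO frequency = 0.0630 × 0.1220 ≈ 0.00769; observed = 15/2000 ≈ 0.00750.
Coefficient of coincidence = 0.00750/0.00769 ≈ 0.98; interference = 1 − 0.98 = 0.02.

0.02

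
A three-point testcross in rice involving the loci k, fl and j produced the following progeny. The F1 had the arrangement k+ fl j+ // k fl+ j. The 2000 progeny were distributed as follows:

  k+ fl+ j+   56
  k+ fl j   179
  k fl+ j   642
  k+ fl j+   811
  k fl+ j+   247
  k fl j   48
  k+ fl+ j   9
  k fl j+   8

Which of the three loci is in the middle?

k

The two rarest classes, k fl j+ and k+ fl+ j, are the double crossovers. Comparing them with the parentals, only the k allele has switched, so k is the middle locus and the order is fl – k – j.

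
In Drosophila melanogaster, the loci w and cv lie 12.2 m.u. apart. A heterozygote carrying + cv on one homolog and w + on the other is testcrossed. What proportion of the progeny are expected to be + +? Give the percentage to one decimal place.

A map distance of 12.2 m.u. corresponds to a recombination frequency of 0.122.
The F1 is + cv / w +, so + + is a recombinant gamete class with expected frequency r/2 = 0.122/2 = 0.0610.
That is 0.0610 = 6.1% of the progeny.

6.1%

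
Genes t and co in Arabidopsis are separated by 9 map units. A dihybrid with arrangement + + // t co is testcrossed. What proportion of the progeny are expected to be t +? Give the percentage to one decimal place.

4.5%

A map distance of 9 map units corresponds to a recombination frequency of 0.090.
The F1 is + + / t co, so t + is a recombinant gamete class with expected frequency r/2 = 0.090/2 = 0.0450.
That is 0.0450 = 4.5% of the progeny.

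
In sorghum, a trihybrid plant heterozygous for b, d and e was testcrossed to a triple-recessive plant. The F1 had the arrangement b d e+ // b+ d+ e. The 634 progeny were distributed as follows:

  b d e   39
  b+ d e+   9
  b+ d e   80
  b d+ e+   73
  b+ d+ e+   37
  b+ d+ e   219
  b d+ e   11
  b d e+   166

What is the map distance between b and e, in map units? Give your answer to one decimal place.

The two rarest classes, b+ d e+ and b d+ e, are the double crossovers. Comparing them with the parentals, only the b allele has switched, so b is the middle locus and the order is e – b – d.
Crossovers in the e–b interval produce the single-crossover classes b d e and b+ d+ e+ (39 + 37 = 76) plus the double crossovers (20).
RF(e–b) = (76 + 20) / 634 = 96/634 = 0.1514 → 15.1 map units.

15.1 map units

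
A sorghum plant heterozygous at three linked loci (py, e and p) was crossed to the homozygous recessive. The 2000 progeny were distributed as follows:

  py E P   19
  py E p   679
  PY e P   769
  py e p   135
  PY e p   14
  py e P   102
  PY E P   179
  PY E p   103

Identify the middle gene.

p

The two most frequent reciprocal classes, PY e P and py E p, are the parental types, so the F1 was PY e P / py E p.
The two rarest classes, PY e p and py E P, are the double crossovers. Comparing them with the parentals, only the p allele has switched, so p is the middle locus and the order is py – p – e.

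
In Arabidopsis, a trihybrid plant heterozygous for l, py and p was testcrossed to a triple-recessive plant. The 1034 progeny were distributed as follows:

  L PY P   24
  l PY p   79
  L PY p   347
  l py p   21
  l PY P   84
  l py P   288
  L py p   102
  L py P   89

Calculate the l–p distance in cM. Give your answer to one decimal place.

The two most frequent reciprocal classes, L PY p and l py P, are the parental types, so the F1 was L PY p / l py P.
The two rarest classes, L PY P and l py p, are the double crossovers. Comparing them with the parentals, only the p allele has switched, so p is the middle locus and the order is py – p – l.
Crossovers in the p–l interval produce the single-crossover classes l PY p and L py P (79 + 89 = 168) plus the double crossovers (45).
RF(p–l) = (168 + 45) / 1034 = 213/1034 = 0.2060 → 20.6 cM.

20.6 cM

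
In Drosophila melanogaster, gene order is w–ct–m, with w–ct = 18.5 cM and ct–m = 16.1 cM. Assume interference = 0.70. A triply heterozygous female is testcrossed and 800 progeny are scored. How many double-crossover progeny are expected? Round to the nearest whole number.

7

Map distances give recombination frequencies of 0.185 and 0.161 for the two intervals.
With interference 0.70 (so coincidence = 0.30), expected double-crossover frequency = 0.185 × 0.161 × 0.30 = 0.00894.
Expected number = 0.00894 × 800 = 7.15 ≈ 7.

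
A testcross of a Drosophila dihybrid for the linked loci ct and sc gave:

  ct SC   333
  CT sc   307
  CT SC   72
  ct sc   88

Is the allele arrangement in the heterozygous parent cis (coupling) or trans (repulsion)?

trans

The two most frequent classes are CT sc (307) and ct SC (333); these are the parental (non-recombinant) types.
So the F1 carried CT sc on one chromosome and ct SC on the other — the recessive alleles are on opposite chromosomes (trans / repulsion).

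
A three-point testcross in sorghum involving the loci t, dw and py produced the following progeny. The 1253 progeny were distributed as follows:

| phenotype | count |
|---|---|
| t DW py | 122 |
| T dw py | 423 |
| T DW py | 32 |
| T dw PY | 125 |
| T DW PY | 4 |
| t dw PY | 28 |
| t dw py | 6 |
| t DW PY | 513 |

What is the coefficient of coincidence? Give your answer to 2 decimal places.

The two most frequent reciprocal classes, T dw py and t DW PY, are the parental types, so the F1 was T dw py / t DW PY.
The two rarest classes, t dw py and T DW PY, are the double crossovers. Comparing them with the parentals, only the t allele has switched, so t is the middle locus and the order is dw – t – py.
dw–t: (60 + 10)/1253 = 0.0559; t–py: (247 + 10)/1253 = 0.2051.
Expected DCO frequency = 0.0559 × 0.2051 ≈ 0.01147; observed = 10/1253 ≈ 0.00798.
Coefficient of coincidence = 0.00798/0.01147 ≈ 0.70.

0.70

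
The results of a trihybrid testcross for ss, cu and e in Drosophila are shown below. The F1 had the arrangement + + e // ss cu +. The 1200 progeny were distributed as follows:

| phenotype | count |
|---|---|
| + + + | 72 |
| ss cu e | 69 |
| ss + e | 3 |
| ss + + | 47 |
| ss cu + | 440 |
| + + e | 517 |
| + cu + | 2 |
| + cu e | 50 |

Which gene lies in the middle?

The two rarest classes, ss + e and + cu +, are the double crossovers. Comparing them with the parentals, only the ss allele has switched, so ss is the middle locus and the order is cu – ss – e.

ss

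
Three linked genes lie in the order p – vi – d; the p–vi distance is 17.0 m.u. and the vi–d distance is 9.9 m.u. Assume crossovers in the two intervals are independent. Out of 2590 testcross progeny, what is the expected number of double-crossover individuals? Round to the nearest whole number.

Map distances give recombination frequencies of 0.170 and 0.099 for the two intervals.
With no interference, expected double-crossover frequency = 0.170 × 0.099 = 0.01683.
Expected number = 0.01683 × 2590 = 43.59 ≈ 44.

44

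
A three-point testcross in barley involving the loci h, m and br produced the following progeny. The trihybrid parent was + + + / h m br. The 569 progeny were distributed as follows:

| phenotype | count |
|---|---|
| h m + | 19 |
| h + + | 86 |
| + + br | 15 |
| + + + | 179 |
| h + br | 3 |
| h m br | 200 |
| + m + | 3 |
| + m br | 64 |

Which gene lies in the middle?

The two rarest classes, + m + and h + br, are the double crossovers. Comparing them with the parentals, only the m allele has switched, so m is the middle locus and the order is h – m – br.

m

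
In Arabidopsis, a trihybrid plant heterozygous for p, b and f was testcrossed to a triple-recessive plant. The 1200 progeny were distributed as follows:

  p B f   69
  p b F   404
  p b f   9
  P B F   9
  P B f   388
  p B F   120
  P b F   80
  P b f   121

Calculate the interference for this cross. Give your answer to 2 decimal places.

0.50

The two most frequent reciprocal classes, P B f and p b F, are the parental types, so the F1 was P B f / p b F.
The two rarest classes, P B F and p b f, are the double crossovers. Comparing them with the parentals, only the f allele has switched, so f is the middle locus and the order is p – f – b.
p–f: (149 + 18)/1200 = 0.1392; f–b: (241 + 18)/1200 = 0.2158.
Expected DCO frequency = 0.1392 × 0.2158 ≈ 0.03004; observed = 18/1200 ≈ 0.01500.
Coefficient of coincidence = 0.01500/0.03004 ≈ 0.50; interference = 1 − 0.50 = 0.50.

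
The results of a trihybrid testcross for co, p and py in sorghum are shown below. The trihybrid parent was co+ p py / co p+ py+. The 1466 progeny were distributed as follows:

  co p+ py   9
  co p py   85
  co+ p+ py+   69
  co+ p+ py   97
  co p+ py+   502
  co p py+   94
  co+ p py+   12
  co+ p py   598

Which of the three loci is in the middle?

The two rarest classes, co+ p py+ and co p+ py, are the double crossovers. Comparing them with the parentals, only the py allele has switched, so py is the middle locus and the order is co – py – p.

py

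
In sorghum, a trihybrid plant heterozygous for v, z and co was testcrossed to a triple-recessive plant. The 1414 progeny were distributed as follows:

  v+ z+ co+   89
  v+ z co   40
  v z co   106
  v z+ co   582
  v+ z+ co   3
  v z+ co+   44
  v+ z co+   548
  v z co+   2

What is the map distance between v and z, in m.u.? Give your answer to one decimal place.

The two most frequent reciprocal classes, v+ z co+ and v z+ co, are the parental types, so the F1 was v+ z co+ / v z+ co.
The two rarest classes, v z co+ and v+ z+ co, are the double crossovers. Comparing them with the parentals, only the v allele has switched, so v is the middle locus and the order is z – v – co.
Crossovers in the z–v interval produce the single-crossover classes v+ z+ co+ and v z co (89 + 106 = 195) plus the double crossovers (5).
RF(z–v) = (195 + 5) / 1414 = 200/1414 = 0.1414 → 14.1 m.u.

14.1 m.u.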